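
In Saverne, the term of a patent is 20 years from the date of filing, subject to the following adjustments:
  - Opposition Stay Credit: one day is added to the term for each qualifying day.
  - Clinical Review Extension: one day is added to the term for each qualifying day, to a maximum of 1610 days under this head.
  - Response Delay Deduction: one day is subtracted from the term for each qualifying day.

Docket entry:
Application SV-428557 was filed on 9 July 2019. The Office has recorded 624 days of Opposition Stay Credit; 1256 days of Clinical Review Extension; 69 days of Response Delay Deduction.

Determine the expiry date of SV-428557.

June 23, 2044

Base term: filing date + 20 years → 9 July 2039.
Opposition Stay Credit: +624 days → 24 March 2041.
Clinical Review Extension: 1256 days (within the 1610-day cap) → +1256 days → 31 August 2044.
Response Delay Deduction: −69 days → 23 June 2044.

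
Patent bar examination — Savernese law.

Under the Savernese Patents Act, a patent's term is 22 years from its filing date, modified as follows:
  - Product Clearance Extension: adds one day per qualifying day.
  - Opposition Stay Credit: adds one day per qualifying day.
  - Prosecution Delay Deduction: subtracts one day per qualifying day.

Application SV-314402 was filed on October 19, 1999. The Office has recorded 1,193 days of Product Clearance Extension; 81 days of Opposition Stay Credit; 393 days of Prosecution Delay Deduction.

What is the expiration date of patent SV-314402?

Base term: filing date + 22 years → 19 October 2021.
Product Clearance Extension: +1193 days → 24 January 2025.
Opposition Stay Credit: +81 days → 15 April 2025.
Prosecution Delay Deduction: −393 days → 18 March 2024.

2024-03-18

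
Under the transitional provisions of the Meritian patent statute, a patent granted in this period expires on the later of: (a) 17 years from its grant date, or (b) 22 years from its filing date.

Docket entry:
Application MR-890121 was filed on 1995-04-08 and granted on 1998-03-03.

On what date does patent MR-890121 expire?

2017-04-08

(a) grant + 17 years → 3 March 2015.
(b) filing + 22 years → 8 April 2017.
Later of the two: 8 April 2017.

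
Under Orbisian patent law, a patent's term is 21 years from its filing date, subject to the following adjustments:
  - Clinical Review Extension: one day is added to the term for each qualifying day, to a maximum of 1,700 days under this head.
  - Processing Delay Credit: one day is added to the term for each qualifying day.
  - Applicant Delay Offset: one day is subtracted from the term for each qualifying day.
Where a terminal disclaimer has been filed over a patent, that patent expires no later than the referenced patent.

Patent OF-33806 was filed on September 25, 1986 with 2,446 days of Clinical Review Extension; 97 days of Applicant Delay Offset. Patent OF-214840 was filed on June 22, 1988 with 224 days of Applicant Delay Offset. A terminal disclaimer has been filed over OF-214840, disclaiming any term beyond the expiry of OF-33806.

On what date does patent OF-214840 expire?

November 10, 2008

Natural term of OF-214840:
  Base: filing + 21 years → 22 June 2009.
  Applicant Delay Offset: −224 days → 10 November 2008.
Expiry of referenced patent OF-33806:
  Base: filing + 21 years → 25 September 2007.
  Clinical Review Extension: 2446 days claimed exceeds the 1700-day cap, so +1700 days → 21 May 2012.
  Applicant Delay Offset: −97 days → 14 February 2012.
Terminal disclaimer: OF-214840 expires on the earlier of 10 November 2008 and 14 February 2012.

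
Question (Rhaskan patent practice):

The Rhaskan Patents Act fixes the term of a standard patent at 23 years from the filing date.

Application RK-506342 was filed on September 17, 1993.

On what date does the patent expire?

Filing date + 23 years → 17 September 2016.

September 17, 2016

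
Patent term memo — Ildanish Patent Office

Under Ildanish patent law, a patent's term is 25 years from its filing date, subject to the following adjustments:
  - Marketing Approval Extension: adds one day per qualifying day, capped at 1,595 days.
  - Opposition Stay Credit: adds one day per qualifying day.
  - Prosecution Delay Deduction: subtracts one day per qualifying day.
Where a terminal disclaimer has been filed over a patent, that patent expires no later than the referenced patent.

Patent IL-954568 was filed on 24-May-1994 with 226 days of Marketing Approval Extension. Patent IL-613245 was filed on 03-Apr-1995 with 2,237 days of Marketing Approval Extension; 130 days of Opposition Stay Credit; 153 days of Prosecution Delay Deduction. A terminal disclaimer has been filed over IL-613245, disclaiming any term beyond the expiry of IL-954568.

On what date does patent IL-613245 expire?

Natural term of IL-613245:
  Base: filing + 25 years → 3 April 2020.
  Marketing Approval Extension: 2237 days claimed exceeds the 1595-day cap, so +1595 days → 15 August 2024.
  Opposition Stay Credit: +130 days → 23 December 2024.
  Prosecution Delay Deduction: −153 days → 23 July 2024.
Expiry of referenced patent IL-954568:
  Base: filing + 25 years → 24 May 2019.
  Marketing Approval Extension: 226 days (within the 1595-day cap) → +226 days → 5 January 2020.
Terminal disclaimer: IL-613245 expires on the earlier of 23 July 2024 and 5 January 2020.

2020-01-05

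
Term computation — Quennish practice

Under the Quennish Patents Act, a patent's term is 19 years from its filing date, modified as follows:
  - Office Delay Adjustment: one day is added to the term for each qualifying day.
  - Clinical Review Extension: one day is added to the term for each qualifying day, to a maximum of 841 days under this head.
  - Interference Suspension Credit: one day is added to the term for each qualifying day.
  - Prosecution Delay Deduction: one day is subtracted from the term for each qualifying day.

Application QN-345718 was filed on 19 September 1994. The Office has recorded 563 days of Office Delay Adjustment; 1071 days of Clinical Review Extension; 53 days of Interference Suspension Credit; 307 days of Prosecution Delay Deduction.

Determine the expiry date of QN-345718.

Base term: filing date + 19 years → 19 September 2013.
Office Delay Adjustment: +563 days → 5 April 2015.
Clinical Review Extension: 1071 days claimed exceeds the 841-day cap, so +841 days → 24 July 2017.
Interference Suspension Credit: +53 days → 15 September 2017.
Prosecution Delay Deduction: −307 days → 12 November 2016.

November 12, 2016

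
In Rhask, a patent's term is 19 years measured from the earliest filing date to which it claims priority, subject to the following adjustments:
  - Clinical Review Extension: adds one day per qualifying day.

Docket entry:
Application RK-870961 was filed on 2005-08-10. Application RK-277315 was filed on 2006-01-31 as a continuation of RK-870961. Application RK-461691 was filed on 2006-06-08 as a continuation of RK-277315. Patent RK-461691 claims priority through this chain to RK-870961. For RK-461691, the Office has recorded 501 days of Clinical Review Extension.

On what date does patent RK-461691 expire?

2025-12-24

Earliest priority filing: 10 August 2005.
Base term: 10 August 2005 + 19 years → 10 August 2024.
Clinical Review Extension: +501 days → 24 December 2025.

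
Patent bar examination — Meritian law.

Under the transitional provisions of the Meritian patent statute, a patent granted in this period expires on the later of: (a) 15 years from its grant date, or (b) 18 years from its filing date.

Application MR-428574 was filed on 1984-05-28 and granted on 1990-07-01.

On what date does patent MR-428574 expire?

(a) grant + 15 years → 1 July 2005.
(b) filing + 18 years → 28 May 2002.
Later of the two: 1 July 2005.

July 1, 2005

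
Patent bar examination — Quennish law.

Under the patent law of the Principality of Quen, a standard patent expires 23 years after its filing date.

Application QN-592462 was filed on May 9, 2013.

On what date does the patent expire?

Filing date + 23 years → 9 May 2036.

May 9, 2036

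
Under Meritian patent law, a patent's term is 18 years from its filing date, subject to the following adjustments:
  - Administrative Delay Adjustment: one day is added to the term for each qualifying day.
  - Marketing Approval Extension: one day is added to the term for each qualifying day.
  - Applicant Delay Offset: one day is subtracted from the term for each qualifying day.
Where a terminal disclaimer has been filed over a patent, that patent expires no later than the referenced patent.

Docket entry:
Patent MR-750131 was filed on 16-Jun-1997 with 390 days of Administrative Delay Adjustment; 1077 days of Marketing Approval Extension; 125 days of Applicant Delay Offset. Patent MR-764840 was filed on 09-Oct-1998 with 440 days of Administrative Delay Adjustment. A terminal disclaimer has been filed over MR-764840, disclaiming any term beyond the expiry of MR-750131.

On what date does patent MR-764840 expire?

Natural term of MR-764840:
  Base: filing + 18 years → 9 October 2016.
  Administrative Delay Adjustment: +440 days → 23 December 2017.
Expiry of referenced patent MR-750131:
  Base: filing + 18 years → 16 June 2015.
  Administrative Delay Adjustment: +390 days → 10 July 2016.
  Marketing Approval Extension: +1077 days → 22 June 2019.
  Applicant Delay Offset: −125 days → 17 February 2019.
Terminal disclaimer: MR-764840 expires on the earlier of 23 December 2017 and 17 February 2019.

December 23, 2017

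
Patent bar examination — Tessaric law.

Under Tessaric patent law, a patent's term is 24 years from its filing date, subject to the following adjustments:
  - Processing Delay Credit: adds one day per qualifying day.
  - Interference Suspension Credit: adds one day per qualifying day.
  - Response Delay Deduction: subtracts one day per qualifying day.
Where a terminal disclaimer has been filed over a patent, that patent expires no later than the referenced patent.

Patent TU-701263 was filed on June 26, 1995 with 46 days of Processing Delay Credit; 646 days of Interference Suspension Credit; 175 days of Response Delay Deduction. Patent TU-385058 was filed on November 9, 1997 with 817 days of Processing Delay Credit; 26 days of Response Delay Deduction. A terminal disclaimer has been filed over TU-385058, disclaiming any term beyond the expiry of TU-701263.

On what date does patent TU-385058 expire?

November 24, 2020

Natural term of TU-385058:
  Base: filing + 24 years → 9 November 2021.
  Processing Delay Credit: +817 days → 4 February 2024.
  Response Delay Deduction: −26 days → 9 January 2024.
Expiry of referenced patent TU-701263:
  Base: filing + 24 years → 26 June 2019.
  Processing Delay Credit: +46 days → 11 August 2019.
  Interference Suspension Credit: +646 days → 18 May 2021.
  Response Delay Deduction: −175 days → 24 November 2020.
Terminal disclaimer: TU-385058 expires on the earlier of 9 January 2024 and 24 November 2020.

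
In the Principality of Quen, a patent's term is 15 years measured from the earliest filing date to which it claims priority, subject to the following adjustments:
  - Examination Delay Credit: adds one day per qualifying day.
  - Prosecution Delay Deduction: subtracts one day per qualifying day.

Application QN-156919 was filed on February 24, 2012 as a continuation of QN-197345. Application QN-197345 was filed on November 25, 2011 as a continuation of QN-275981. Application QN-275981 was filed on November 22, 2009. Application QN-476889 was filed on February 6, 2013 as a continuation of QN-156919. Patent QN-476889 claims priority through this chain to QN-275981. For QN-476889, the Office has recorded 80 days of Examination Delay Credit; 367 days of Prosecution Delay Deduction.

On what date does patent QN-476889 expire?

Earliest priority filing: 22 November 2009.
Base term: 22 November 2009 + 15 years → 22 November 2024.
Examination Delay Credit: +80 days → 10 February 2025.
Prosecution Delay Deduction: −367 days → 9 February 2024.

2024-02-09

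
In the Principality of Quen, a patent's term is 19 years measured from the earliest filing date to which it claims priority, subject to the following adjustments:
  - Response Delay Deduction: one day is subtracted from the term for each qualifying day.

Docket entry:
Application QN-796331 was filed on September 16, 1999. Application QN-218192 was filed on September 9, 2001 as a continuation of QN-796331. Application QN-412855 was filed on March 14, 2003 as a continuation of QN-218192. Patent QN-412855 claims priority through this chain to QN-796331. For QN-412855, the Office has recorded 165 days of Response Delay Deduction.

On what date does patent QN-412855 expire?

Earliest priority filing: 16 September 1999.
Base term: 16 September 1999 + 19 years → 16 September 2018.
Response Delay Deduction: −165 days → 4 April 2018.

April 4, 2018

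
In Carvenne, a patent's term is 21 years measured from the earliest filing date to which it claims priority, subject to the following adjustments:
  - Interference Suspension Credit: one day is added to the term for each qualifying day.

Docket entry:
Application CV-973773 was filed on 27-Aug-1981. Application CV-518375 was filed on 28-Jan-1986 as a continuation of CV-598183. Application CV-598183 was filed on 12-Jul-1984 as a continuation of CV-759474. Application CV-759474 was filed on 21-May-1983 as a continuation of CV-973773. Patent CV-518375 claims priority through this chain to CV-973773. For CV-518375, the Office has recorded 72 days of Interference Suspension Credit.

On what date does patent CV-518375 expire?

Earliest priority filing: 27 August 1981.
Base term: 27 August 1981 + 21 years → 27 August 2002.
Interference Suspension Credit: +72 days → 7 November 2002.

2002-11-07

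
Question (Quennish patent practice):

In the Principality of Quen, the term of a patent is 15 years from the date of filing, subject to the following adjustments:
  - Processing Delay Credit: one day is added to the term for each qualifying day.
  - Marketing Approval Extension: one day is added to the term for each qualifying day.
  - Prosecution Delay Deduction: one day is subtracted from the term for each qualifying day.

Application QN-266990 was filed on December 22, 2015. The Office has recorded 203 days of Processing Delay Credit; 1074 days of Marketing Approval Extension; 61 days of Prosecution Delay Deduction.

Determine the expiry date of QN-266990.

Base term: filing date + 15 years → 22 December 2030.
Processing Delay Credit: +203 days → 13 July 2031.
Marketing Approval Extension: +1074 days → 21 June 2034.
Prosecution Delay Deduction: −61 days → 21 April 2034.

April 21, 2034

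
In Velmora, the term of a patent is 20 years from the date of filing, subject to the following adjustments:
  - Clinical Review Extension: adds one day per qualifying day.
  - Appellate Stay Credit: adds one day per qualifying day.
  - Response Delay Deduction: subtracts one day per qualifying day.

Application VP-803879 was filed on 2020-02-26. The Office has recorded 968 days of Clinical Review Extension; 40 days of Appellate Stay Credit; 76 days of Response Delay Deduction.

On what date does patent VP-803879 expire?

Base term: filing date + 20 years → 26 February 2040.
Clinical Review Extension: +968 days → 21 October 2042.
Appellate Stay Credit: +40 days → 30 November 2042.
Response Delay Deduction: −76 days → 15 September 2042.

September 15, 2042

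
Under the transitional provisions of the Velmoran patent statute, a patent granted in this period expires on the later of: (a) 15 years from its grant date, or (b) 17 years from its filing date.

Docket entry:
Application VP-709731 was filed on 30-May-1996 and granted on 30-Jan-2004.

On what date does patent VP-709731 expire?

(a) grant + 15 years → 30 January 2019.
(b) filing + 17 years → 30 May 2013.
Later of the two: 30 January 2019.

January 30, 2019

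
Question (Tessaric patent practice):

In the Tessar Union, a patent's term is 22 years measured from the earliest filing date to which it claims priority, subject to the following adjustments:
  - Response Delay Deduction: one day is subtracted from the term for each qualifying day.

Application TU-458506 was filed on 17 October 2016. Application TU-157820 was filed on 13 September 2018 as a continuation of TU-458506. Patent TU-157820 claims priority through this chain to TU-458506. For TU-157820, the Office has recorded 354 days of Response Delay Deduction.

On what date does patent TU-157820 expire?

October 28, 2037

Earliest priority filing: 17 October 2016.
Base term: 17 October 2016 + 22 years → 17 October 2038.
Response Delay Deduction: −354 days → 28 October 2037.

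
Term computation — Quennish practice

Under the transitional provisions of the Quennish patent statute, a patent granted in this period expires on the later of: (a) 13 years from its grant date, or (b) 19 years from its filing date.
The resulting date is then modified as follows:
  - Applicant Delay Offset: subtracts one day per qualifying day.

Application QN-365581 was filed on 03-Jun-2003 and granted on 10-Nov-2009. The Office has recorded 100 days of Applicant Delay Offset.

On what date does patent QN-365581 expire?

(a) grant + 13 years → 10 November 2022.
(b) filing + 19 years → 3 June 2022.
Later of the two: 10 November 2022.
Applicant Delay Offset: −100 days → 2 August 2022.

2022-08-02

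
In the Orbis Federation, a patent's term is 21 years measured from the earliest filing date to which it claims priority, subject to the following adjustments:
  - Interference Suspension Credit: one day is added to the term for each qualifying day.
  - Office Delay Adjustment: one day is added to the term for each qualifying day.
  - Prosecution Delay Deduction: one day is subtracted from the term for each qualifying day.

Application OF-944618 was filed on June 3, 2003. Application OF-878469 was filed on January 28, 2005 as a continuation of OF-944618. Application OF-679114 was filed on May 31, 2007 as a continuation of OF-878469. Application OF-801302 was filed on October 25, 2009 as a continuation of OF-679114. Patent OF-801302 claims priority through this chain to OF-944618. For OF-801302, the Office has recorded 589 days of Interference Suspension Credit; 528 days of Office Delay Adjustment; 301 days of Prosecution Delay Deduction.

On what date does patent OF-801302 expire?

Earliest priority filing: 3 June 2003.
Base term: 3 June 2003 + 21 years → 3 June 2024.
Interference Suspension Credit: +589 days → 13 January 2026.
Office Delay Adjustment: +528 days → 25 June 2027.
Prosecution Delay Deduction: −301 days → 28 August 2026.

August 28, 2026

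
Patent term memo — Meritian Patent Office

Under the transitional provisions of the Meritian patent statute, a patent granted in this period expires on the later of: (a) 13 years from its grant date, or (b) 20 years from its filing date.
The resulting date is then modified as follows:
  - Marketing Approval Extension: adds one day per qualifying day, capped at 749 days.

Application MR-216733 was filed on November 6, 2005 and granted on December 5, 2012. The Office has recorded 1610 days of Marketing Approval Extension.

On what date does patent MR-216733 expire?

December 24, 2027

(a) grant + 13 years → 5 December 2025.
(b) filing + 20 years → 6 November 2025.
Later of the two: 5 December 2025.
Marketing Approval Extension: 1610 days claimed exceeds the 749-day cap, so +749 days → 24 December 2027.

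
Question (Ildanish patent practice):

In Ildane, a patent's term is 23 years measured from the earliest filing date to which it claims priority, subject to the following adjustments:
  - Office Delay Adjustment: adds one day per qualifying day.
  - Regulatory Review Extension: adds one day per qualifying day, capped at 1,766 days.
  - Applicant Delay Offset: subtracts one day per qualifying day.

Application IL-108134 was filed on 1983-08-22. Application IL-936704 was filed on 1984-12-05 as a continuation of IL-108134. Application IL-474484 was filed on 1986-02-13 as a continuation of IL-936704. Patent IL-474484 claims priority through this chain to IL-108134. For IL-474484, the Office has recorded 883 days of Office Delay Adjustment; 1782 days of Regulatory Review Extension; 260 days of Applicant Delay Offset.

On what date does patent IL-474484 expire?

March 7, 2013

Earliest priority filing: 22 August 1983.
Base term: 22 August 1983 + 23 years → 22 August 2006.
Office Delay Adjustment: +883 days → 21 January 2009.
Regulatory Review Extension: 1782 days claimed exceeds the 1766-day cap, so +1766 days → 22 November 2013.
Applicant Delay Offset: −260 days → 7 March 2013.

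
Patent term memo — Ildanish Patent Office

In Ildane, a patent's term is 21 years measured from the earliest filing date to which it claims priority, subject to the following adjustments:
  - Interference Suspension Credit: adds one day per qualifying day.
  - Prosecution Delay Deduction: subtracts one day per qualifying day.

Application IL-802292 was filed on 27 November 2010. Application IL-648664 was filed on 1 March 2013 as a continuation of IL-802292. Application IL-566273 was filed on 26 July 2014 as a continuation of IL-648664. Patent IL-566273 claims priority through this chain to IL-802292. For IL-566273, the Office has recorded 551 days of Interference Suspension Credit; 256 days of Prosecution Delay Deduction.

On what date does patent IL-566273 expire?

Earliest priority filing: 27 November 2010.
Base term: 27 November 2010 + 21 years → 27 November 2031.
Interference Suspension Credit: +551 days → 31 May 2033.
Prosecution Delay Deduction: −256 days → 17 September 2032.

September 17, 2032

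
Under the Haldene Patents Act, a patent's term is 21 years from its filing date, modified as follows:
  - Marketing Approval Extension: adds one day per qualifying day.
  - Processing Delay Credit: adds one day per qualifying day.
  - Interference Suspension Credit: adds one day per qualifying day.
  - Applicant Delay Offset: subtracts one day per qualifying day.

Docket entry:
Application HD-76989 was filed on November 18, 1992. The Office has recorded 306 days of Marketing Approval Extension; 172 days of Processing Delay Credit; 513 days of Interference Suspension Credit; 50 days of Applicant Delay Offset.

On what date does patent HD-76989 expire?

2016-06-16

Base term: filing date + 21 years → 18 November 2013.
Marketing Approval Extension: +306 days → 20 September 2014.
Processing Delay Credit: +172 days → 11 March 2015.
Interference Suspension Credit: +513 days → 5 August 2016.
Applicant Delay Offset: −50 days → 16 June 2016.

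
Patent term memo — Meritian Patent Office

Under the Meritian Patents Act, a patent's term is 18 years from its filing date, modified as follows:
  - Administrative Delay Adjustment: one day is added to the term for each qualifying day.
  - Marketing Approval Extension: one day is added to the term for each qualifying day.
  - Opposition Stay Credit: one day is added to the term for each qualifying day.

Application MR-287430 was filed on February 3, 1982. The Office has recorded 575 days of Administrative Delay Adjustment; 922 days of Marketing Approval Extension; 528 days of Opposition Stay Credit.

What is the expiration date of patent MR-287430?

Base term: filing date + 18 years → 3 February 2000.
Administrative Delay Adjustment: +575 days → 31 August 2001.
Marketing Approval Extension: +922 days → 10 March 2004.
Opposition Stay Credit: +528 days → 20 August 2005.

August 20, 2005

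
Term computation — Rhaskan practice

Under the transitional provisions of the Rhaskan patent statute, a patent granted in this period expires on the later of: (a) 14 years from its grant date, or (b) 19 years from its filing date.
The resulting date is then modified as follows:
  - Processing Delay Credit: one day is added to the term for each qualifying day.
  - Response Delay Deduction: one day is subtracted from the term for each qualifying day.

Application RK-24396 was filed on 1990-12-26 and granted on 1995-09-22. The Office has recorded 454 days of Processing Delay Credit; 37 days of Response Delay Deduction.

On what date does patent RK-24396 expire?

2011-02-16

(a) grant + 14 years → 22 September 2009.
(b) filing + 19 years → 26 December 2009.
Later of the two: 26 December 2009.
Processing Delay Credit: +454 days → 25 March 2011.
Response Delay Deduction: −37 days → 16 February 2011.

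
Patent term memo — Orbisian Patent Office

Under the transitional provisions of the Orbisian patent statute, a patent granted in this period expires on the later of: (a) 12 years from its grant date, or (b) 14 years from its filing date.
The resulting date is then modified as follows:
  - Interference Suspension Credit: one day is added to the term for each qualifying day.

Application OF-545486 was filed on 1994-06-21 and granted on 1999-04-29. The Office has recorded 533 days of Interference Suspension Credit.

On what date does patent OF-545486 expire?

October 13, 2012

(a) grant + 12 years → 29 April 2011.
(b) filing + 14 years → 21 June 2008.
Later of the two: 29 April 2011.
Interference Suspension Credit: +533 days → 13 October 2012.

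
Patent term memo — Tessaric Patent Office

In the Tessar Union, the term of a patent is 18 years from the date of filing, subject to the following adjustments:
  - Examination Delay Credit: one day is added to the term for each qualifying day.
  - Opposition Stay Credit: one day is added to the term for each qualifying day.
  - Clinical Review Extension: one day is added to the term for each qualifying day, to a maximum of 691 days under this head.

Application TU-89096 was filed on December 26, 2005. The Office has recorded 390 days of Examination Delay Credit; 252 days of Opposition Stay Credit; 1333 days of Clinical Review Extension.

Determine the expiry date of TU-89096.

August 20, 2027

Base term: filing date + 18 years → 26 December 2023.
Examination Delay Credit: +390 days → 19 January 2025.
Opposition Stay Credit: +252 days → 28 September 2025.
Clinical Review Extension: 1333 days claimed exceeds the 691-day cap, so +691 days → 20 August 2027.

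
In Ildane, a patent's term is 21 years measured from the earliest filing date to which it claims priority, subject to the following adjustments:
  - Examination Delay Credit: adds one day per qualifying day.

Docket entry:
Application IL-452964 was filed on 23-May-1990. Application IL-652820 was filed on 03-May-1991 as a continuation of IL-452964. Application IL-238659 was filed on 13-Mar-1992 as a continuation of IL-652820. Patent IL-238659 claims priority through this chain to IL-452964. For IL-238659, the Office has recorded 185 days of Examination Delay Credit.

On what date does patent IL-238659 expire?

November 24, 2011

Earliest priority filing: 23 May 1990.
Base term: 23 May 1990 + 21 years → 23 May 2011.
Examination Delay Credit: +185 days → 24 November 2011.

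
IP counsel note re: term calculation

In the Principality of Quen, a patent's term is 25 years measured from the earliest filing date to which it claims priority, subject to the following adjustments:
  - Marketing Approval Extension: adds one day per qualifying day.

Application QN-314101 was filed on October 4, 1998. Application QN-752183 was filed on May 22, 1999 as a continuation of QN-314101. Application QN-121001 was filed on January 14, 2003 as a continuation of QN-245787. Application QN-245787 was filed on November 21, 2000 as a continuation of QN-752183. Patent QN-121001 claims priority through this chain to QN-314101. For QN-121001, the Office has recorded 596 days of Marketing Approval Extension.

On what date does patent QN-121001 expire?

Earliest priority filing: 4 October 1998.
Base term: 4 October 1998 + 25 years → 4 October 2023.
Marketing Approval Extension: +596 days → 22 May 2025.

May 22, 2025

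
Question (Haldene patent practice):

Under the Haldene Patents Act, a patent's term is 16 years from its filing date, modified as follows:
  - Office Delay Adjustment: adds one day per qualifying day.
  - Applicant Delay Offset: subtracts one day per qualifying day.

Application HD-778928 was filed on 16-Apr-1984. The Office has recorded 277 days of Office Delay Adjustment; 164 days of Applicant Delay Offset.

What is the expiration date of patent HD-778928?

August 7, 2000

Base term: filing date + 16 years → 16 April 2000.
Office Delay Adjustment: +277 days → 18 January 2001.
Applicant Delay Offset: −164 days → 7 August 2000.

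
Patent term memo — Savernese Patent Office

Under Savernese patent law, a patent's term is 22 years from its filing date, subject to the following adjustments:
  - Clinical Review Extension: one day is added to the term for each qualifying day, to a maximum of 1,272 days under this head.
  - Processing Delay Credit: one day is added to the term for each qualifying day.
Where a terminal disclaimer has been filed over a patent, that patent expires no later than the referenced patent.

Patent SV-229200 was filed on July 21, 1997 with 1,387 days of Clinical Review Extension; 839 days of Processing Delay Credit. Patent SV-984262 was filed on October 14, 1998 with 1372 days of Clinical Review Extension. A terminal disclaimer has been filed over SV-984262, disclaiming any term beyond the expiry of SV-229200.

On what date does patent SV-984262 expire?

2024-04-08

Natural term of SV-984262:
  Base: filing + 22 years → 14 October 2020.
  Clinical Review Extension: 1372 days claimed exceeds the 1272-day cap, so +1272 days → 8 April 2024.
Expiry of referenced patent SV-229200:
  Base: filing + 22 years → 21 July 2019.
  Clinical Review Extension: 1387 days claimed exceeds the 1272-day cap, so +1272 days → 13 January 2023.
  Processing Delay Credit: +839 days → 1 May 2025.
Terminal disclaimer: SV-984262 expires on the earlier of 8 April 2024 and 1 May 2025.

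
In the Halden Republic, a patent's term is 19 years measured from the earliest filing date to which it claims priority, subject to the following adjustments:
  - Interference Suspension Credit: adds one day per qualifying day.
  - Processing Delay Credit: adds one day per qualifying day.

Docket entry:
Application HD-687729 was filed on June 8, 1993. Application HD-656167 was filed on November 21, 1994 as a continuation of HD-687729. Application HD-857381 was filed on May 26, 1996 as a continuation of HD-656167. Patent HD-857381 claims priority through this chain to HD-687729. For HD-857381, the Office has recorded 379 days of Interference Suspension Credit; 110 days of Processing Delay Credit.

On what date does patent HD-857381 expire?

Earliest priority filing: 8 June 1993.
Base term: 8 June 1993 + 19 years → 8 June 2012.
Interference Suspension Credit: +379 days → 22 June 2013.
Processing Delay Credit: +110 days → 10 October 2013.

October 10, 2013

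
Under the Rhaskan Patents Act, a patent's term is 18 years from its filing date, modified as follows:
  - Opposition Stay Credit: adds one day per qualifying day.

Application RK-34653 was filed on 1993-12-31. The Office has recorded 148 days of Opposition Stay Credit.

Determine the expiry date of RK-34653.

2012-05-27

Base term: filing date + 18 years → 31 December 2011.
Opposition Stay Credit: +148 days → 27 May 2012.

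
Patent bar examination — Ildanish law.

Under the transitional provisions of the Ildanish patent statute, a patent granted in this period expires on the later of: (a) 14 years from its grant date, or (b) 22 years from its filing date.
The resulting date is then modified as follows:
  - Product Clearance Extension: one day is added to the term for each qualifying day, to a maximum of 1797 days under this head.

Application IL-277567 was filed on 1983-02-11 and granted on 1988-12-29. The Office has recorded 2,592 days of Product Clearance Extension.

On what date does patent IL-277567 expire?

(a) grant + 14 years → 29 December 2002.
(b) filing + 22 years → 11 February 2005.
Later of the two: 11 February 2005.
Product Clearance Extension: 2592 days claimed exceeds the 1797-day cap, so +1797 days → 13 January 2010.

2010-01-13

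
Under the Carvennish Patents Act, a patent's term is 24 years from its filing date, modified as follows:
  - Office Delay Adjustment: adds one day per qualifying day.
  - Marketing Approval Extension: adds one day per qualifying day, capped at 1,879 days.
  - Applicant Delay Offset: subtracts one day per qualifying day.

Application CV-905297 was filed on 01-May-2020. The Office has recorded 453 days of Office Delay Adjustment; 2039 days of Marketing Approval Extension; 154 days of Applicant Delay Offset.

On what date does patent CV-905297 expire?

Base term: filing date + 24 years → 1 May 2044.
Office Delay Adjustment: +453 days → 28 July 2045.
Marketing Approval Extension: 2039 days claimed exceeds the 1879-day cap, so +1879 days → 19 September 2050.
Applicant Delay Offset: −154 days → 18 April 2050.

April 18, 2050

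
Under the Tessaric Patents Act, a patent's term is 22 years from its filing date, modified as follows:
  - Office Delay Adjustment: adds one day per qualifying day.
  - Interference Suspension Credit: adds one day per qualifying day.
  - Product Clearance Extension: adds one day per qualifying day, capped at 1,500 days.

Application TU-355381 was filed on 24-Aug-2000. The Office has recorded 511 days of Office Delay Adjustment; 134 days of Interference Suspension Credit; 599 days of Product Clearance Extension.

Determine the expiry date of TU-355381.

Base term: filing date + 22 years → 24 August 2022.
Office Delay Adjustment: +511 days → 17 January 2024.
Interference Suspension Credit: +134 days → 30 May 2024.
Product Clearance Extension: 599 days (within the 1500-day cap) → +599 days → 19 January 2026.

2026-01-19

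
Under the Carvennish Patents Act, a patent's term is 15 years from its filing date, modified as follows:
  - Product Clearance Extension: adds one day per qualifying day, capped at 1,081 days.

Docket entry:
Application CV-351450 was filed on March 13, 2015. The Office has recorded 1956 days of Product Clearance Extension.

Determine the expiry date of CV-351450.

Base term: filing date + 15 years → 13 March 2030.
Product Clearance Extension: 1956 days claimed exceeds the 1081-day cap, so +1081 days → 26 February 2033.

February 26, 2033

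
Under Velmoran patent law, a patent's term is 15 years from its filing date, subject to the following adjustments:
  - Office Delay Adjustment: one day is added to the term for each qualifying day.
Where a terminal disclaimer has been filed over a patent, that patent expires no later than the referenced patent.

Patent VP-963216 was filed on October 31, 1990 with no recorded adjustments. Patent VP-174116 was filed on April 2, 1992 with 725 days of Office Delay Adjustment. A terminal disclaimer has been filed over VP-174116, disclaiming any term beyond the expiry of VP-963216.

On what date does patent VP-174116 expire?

Natural term of VP-174116:
  Base: filing + 15 years → 2 April 2007.
  Office Delay Adjustment: +725 days → 27 March 2009.
Expiry of referenced patent VP-963216:
  Base: filing + 15 years → 31 October 2005.
Terminal disclaimer: VP-174116 expires on the earlier of 27 March 2009 and 31 October 2005.

2005-10-31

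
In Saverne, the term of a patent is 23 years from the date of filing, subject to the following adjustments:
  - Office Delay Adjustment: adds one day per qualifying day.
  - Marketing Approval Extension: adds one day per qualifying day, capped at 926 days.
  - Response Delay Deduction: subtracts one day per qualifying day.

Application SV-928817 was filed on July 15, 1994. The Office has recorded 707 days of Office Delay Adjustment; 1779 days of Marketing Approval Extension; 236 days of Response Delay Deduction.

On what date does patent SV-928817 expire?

Base term: filing date + 23 years → 15 July 2017.
Office Delay Adjustment: +707 days → 22 June 2019.
Marketing Approval Extension: 1779 days claimed exceeds the 926-day cap, so +926 days → 3 January 2022.
Response Delay Deduction: −236 days → 12 May 2021.

2021-05-12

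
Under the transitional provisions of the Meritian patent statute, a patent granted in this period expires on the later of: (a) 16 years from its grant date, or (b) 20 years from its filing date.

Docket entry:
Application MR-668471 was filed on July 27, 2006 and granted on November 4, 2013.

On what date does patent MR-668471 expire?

(a) grant + 16 years → 4 November 2029.
(b) filing + 20 years → 27 July 2026.
Later of the two: 4 November 2029.

November 4, 2029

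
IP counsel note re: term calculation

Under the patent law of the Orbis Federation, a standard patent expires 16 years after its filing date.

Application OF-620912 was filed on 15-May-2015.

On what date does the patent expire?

Filing date + 16 years → 15 May 2031.

May 15, 2031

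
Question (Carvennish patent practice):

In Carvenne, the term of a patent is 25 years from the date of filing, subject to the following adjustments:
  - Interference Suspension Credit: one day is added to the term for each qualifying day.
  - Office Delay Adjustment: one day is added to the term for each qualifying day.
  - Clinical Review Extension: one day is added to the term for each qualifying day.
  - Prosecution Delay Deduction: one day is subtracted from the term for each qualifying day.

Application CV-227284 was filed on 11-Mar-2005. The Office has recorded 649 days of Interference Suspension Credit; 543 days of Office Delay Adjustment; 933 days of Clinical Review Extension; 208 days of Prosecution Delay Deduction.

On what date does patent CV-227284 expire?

June 10, 2035

Base term: filing date + 25 years → 11 March 2030.
Interference Suspension Credit: +649 days → 20 December 2031.
Office Delay Adjustment: +543 days → 15 June 2033.
Clinical Review Extension: +933 days → 4 January 2036.
Prosecution Delay Deduction: −208 days → 10 June 2035.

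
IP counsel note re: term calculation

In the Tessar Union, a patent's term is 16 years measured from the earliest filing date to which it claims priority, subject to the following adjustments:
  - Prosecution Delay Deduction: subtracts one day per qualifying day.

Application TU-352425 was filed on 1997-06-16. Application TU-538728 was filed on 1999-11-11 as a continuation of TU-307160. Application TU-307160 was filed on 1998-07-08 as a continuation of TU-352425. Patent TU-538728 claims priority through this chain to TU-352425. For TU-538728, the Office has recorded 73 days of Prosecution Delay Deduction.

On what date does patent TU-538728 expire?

Earliest priority filing: 16 June 1997.
Base term: 16 June 1997 + 16 years → 16 June 2013.
Prosecution Delay Deduction: −73 days → 4 April 2013.

2013-04-04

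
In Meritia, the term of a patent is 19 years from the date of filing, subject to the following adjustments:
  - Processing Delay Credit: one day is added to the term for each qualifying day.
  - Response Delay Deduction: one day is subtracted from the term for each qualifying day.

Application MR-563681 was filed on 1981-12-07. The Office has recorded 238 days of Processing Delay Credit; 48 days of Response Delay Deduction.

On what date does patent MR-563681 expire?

June 15, 2001

Base term: filing date + 19 years → 7 December 2000.
Processing Delay Credit: +238 days → 2 August 2001.
Response Delay Deduction: −48 days → 15 June 2001.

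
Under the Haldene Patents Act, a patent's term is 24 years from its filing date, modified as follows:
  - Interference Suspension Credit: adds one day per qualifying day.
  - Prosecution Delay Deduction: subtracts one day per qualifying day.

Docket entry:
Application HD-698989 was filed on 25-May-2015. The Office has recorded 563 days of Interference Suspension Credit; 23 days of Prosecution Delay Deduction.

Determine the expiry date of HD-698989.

Base term: filing date + 24 years → 25 May 2039.
Interference Suspension Credit: +563 days → 8 December 2040.
Prosecution Delay Deduction: −23 days → 15 November 2040.

November 15, 2040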